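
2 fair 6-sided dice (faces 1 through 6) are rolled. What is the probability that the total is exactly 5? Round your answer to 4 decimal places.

0.1111

There are 6^2 = 36 equally likely outcomes.
The number of ordered 2-tuples from {1,…,6} summing to 5 is 4.
P(sum = 5) = 4/36 = 1/9 ≈ 0.1111.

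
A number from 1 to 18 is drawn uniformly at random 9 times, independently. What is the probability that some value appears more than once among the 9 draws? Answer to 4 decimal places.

0.9111

P(all 9 different) = 18/18 · 17/18 · ··· · 10/18 ≈ 0.0889.
P(at least two equal) = 1 − 0.0889 = 0.9111.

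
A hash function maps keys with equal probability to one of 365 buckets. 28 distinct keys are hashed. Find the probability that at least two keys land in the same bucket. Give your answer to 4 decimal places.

It's easier to compute the probability that all 28 are distinct.
P(all distinct) = 365/365 · 364/365 · ··· · 338/365 ≈ 0.3455.
So the probability of at least one match is 1 − 0.3455 = 0.6545.

0.6545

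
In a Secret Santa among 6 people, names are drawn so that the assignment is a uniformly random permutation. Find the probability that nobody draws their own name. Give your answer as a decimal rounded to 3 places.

This is the derangement probability: permutations of 6 with no fixed point.
D(6) = 6! · (1 − 1/1! + 1/2! − ··· + (−1)^6/6!) = 265.
P = 265/720 = 53/144 ≈ 0.368.

0.368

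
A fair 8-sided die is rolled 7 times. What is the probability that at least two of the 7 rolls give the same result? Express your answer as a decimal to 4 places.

P(all 7 different) = 8/8 · 7/8 · ··· · 2/8 ≈ 0.0192.
P(at least two equal) = 1 − 0.0192 = 0.9808.

0.9808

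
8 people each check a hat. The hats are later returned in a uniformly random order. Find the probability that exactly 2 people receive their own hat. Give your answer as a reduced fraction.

53/288

Choose which 2 of the 8 are fixed: C(8,2) = 28 ways.
The remaining 6 must have no fixed point: D(6) = 265.
P = 28·265/40320 = 53/288.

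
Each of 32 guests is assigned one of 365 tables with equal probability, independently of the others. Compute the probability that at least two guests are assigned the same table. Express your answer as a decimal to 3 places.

0.753

It's easier to compute the probability that all 32 are distinct.
P(all distinct) = 365/365 · 364/365 · ··· · 334/365 ≈ 0.247.
So the probability of at least one match is 1 − 0.247 = 0.753.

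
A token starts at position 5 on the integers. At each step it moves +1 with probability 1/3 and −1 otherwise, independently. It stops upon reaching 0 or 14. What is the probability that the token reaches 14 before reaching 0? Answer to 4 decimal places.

0.0019

Let r = q/p = (2/3)/(1/3) = 2. The recurrence P(i) = p·P(i+1) + q·P(i−1) with P(0)=0, P(14)=1 gives P(i) = (1 − r^i)/(1 − r^14).
P(5) = (1 − (2)^5) / (1 − (2)^14) = 31/16383 ≈ 0.0019.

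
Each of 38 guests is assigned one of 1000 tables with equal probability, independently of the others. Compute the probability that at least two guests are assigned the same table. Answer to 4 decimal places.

It's easier to compute the probability that all 38 are distinct.
P(all distinct) = 1000/1000 · 999/1000 · ··· · 963/1000 ≈ 0.4907.
So the probability of at least one match is 1 − 0.4907 = 0.5093.

0.5093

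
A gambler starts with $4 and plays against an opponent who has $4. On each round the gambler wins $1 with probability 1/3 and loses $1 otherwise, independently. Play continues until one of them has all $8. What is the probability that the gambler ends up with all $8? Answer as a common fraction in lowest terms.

1/17

Let r = q/p = (2/3)/(1/3) = 2. The recurrence P(i) = p·P(i+1) + q·P(i−1) with P(0)=0, P(8)=1 gives P(i) = (1 − r^i)/(1 − r^8).
P(4) = (1 − (2)^4) / (1 − (2)^8) = 1/17.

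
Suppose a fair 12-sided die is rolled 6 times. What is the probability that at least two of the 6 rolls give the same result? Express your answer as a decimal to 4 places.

0.7772

P(all 6 different) = 12/12 · 11/12 · ··· · 7/12 ≈ 0.2228.
P(at least two equal) = 1 − 0.2228 = 0.7772.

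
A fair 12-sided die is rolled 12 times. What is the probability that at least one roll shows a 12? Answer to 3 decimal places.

P(no roll shows a 12) = (11/12)^12 ≈ 0.352.
P(at least one) = 1 − 0.352 = 0.648.

0.648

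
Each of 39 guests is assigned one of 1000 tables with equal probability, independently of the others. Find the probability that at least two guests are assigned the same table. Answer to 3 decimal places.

0.528

It's easier to compute the probability that all 39 are distinct.
P(all distinct) = 1000/1000 · 999/1000 · ··· · 962/1000 ≈ 0.472.
So the probability of at least one match is 1 − 0.472 = 0.528.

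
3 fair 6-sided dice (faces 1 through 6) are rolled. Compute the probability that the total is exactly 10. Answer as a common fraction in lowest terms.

There are 6^3 = 216 equally likely outcomes.
The number of ordered 3-tuples from {1,…,6} summing to 10 is 27.
P(sum = 10) = 27/216 = 1/8.

1/8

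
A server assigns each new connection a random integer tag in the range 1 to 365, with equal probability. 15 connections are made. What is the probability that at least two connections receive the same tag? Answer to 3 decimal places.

0.253

It's easier to compute the probability that all 15 are distinct.
P(all distinct) = 365/365 · 364/365 · ··· · 351/365 ≈ 0.747.
So the probability of at least one match is 1 − 0.747 = 0.253.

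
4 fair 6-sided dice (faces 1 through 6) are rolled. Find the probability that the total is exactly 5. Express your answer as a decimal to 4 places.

0.0031

There are 6^4 = 1296 equally likely outcomes.
The number of ordered 4-tuples from {1,…,6} summing to 5 is 4.
P(sum = 5) = 4/1296 = 1/324 ≈ 0.0031.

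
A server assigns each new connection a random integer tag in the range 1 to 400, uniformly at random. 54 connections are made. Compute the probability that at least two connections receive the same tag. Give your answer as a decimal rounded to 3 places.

0.976

It's easier to compute the probability that all 54 are distinct.
P(all distinct) = 400/400 · 399/400 · ··· · 347/400 ≈ 0.024.
So the probability of at least one match is 1 − 0.024 = 0.976.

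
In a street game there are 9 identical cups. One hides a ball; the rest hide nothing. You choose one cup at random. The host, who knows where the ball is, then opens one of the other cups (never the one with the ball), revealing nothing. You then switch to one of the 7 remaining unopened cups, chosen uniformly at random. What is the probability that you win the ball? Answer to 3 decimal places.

0.127

Your original cup holds the ball with probability 1/9, so the other 8 collectively hold it with probability 8/9.
The host can always find an empty cup to open, so this doesn't change that 8/9; it is now spread over the 7 remaining unopened cups.
P(win by switching) = (8/9) · (1/7) = 8/63 ≈ 0.127.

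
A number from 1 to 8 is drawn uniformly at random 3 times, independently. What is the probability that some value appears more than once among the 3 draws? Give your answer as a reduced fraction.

11/32

P(all 3 different) = 8/8 · 7/8 · ··· · 6/8 = 21/32.
P(at least two equal) = 1 − 21/32 = 11/32.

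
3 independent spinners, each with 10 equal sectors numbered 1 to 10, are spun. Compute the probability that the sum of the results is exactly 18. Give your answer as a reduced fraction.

There are 10^3 = 1000 equally likely outcomes.
The number of ordered 3-tuples from {1,…,10} summing to 18 is 73.
P(sum = 18) = 73/1000.

73/1000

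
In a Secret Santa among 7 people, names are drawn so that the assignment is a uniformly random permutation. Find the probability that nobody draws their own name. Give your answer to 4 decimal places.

This is the derangement probability: permutations of 7 with no fixed point.
D(7) = 7! · (1 − 1/1! + 1/2! − ··· + (−1)^7/7!) = 1854.
P = 1854/5040 = 103/280 ≈ 0.3679.

0.3679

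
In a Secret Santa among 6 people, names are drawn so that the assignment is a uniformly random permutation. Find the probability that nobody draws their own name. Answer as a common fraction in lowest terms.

53/144

This is the derangement probability: permutations of 6 with no fixed point.
D(6) = 6! · (1 − 1/1! + 1/2! − ··· + (−1)^6/6!) = 265.
P = 265/720 = 53/144.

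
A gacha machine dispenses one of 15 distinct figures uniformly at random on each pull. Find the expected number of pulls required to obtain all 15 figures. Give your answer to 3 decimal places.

After i distinct types are collected, each trial gives a new one with probability (15−i)/15, so the expected wait for the next new type is 15/(15−i).
E = 15/15 + 15/14 + 15/13 + 15/12 + 15/11 + 15/10 + 15/9 + 15/8 + 15/7 + 15/6 + 15/5 + 15/4 + 15/3 + 15/2 + 15/1 = 1195757/24024 ≈ 49.773.

49.773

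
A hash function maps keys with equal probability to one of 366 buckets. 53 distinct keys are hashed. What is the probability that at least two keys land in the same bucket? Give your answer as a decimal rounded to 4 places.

0.9809

It's easier to compute the probability that all 53 are distinct.
P(all distinct) = 366/366 · 365/366 · ··· · 314/366 ≈ 0.0191.
So the probability of at least one match is 1 − 0.0191 = 0.9809.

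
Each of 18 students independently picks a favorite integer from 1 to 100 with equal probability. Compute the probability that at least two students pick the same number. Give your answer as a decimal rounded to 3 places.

0.804

It's easier to compute the probability that all 18 are distinct.
P(all distinct) = 100/100 · 99/100 · ··· · 83/100 ≈ 0.196.
So the probability of at least one match is 1 − 0.196 = 0.804.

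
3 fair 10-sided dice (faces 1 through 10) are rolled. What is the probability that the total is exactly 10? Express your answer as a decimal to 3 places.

There are 10^3 = 1000 equally likely outcomes.
The number of ordered 3-tuples from {1,…,10} summing to 10 is 36.
P(sum = 10) = 36/1000 = 9/250 ≈ 0.036.

0.036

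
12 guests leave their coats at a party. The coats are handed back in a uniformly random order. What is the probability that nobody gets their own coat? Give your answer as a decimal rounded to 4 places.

0.3679

This is the derangement probability: permutations of 12 with no fixed point.
D(12) = 12! · (1 − 1/1! + 1/2! − ··· + (−1)^12/12!) = 176214841.
P = 176214841/479001600 = 16019531/43545600 ≈ 0.3679.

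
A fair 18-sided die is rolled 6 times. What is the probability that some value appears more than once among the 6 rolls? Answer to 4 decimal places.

0.6070

P(all 6 different) = 18/18 · 17/18 · ··· · 13/18 ≈ 0.3930.
P(at least two equal) = 1 − 0.3930 = 0.6070.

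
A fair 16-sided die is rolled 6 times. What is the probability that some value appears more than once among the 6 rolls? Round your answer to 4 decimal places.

0.6563

P(all 6 different) = 16/16 · 15/16 · ··· · 11/16 ≈ 0.3437.
P(at least two equal) = 1 − 0.3437 = 0.6563.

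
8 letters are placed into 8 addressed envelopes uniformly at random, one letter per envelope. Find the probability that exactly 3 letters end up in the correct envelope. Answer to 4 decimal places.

0.0611

Choose which 3 of the 8 are fixed: C(8,3) = 56 ways.
The remaining 5 must have no fixed point: D(5) = 44.
P = 56·44/40320 = 11/180 ≈ 0.0611.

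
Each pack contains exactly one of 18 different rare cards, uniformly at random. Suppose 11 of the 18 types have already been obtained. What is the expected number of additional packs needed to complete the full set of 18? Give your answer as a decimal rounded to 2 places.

46.67

Starting from 11 distinct types, each trial gives a new one with probability (18−i)/18 when i types are held, so the wait for the next new type is 18/(18−i).
E = 18/7 + 18/6 + 18/5 + 18/4 + 18/3 + 18/2 + 18/1 = 3267/70 ≈ 46.67.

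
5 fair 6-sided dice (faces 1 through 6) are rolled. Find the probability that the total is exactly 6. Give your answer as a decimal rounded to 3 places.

0.001

There are 6^5 = 7776 equally likely outcomes.
The number of ordered 5-tuples from {1,…,6} summing to 6 is 5.
P(sum = 6) = 5/7776 ≈ 0.001.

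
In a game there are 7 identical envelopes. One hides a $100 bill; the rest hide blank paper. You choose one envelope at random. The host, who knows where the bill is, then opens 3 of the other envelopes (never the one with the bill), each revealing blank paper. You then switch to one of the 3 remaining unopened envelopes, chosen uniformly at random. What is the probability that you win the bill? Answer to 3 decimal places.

0.286

Your original envelope holds the bill with probability 1/7, so the other 6 collectively hold it with probability 6/7.
The host can always find 3 empty envelopes to open, so the reveals don't change that 6/7; it is now spread over the 3 remaining unopened envelopes.
P(win by switching) = (6/7) · (1/3) = 2/7 ≈ 0.286.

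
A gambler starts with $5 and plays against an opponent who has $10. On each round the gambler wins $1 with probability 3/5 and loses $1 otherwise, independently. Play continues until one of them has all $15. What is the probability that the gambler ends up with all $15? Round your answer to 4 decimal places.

0.8703

Let r = q/p = (2/5)/(3/5) = 2/3. The recurrence P(i) = p·P(i+1) + q·P(i−1) with P(0)=0, P(15)=1 gives P(i) = (1 − r^i)/(1 − r^15).
P(5) = (1 − (2/3)^5) / (1 − (2/3)^15) = 59049/67849 ≈ 0.8703.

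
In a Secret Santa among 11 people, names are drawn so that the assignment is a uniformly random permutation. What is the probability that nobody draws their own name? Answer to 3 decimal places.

This is the derangement probability: permutations of 11 with no fixed point.
D(11) = 11! · (1 − 1/1! + 1/2! − ··· + (−1)^11/11!) = 14684570.
P = 14684570/39916800 = 1468457/3991680 ≈ 0.368.

0.368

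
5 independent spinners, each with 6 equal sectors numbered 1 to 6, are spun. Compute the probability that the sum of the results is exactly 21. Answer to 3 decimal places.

0.069

There are 6^5 = 7776 equally likely outcomes.
The number of ordered 5-tuples from {1,…,6} summing to 21 is 540.
P(sum = 21) = 540/7776 = 5/72 ≈ 0.069.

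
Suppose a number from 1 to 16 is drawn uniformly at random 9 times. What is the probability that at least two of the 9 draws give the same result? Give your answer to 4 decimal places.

0.9396

P(all 9 different) = 16/16 · 15/16 · ··· · 8/16 ≈ 0.0604.
P(at least two equal) = 1 − 0.0604 = 0.9396.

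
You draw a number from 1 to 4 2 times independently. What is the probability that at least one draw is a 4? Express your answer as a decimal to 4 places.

P(no draw is a 4) = (3/4)^2 ≈ 0.5625.
P(at least one) = 1 − 0.5625 = 0.4375.

0.4375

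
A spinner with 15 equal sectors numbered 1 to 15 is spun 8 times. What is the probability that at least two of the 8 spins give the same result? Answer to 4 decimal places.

0.8988

P(all 8 different) = 15/15 · 14/15 · ··· · 8/15 ≈ 0.1012.
P(at least two equal) = 1 − 0.1012 = 0.8988.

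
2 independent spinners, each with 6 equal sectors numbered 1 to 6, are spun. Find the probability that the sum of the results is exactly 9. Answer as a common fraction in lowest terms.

There are 6^2 = 36 equally likely outcomes.
The number of ordered 2-tuples from {1,…,6} summing to 9 is 4.
P(sum = 9) = 4/36 = 1/9.

1/9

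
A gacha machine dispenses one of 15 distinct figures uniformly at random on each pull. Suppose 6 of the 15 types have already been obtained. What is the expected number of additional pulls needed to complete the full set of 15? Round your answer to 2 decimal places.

Starting from 6 distinct types, each trial gives a new one with probability (15−i)/15 when i types are held, so the wait for the next new type is 15/(15−i).
E = 15/9 + 15/8 + 15/7 + 15/6 + 15/5 + 15/4 + 15/3 + 15/2 + 15/1 = 7129/168 ≈ 42.43.

42.43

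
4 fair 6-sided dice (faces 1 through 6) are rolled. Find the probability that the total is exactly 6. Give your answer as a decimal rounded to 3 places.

There are 6^4 = 1296 equally likely outcomes.
The number of ordered 4-tuples from {1,…,6} summing to 6 is 10.
P(sum = 6) = 10/1296 = 5/648 ≈ 0.008.

0.008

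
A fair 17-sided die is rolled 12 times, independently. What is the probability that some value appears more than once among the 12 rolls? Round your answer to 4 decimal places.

0.9949

P(all 12 different) = 17/17 · 16/17 · ··· · 6/17 ≈ 0.0051.
P(at least two equal) = 1 − 0.0051 = 0.9949.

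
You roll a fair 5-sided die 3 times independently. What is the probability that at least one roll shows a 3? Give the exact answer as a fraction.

P(no roll shows a 3) = (4/5)^3 = 64/125.
P(at least one) = 1 − 64/125 = 61/125.

61/125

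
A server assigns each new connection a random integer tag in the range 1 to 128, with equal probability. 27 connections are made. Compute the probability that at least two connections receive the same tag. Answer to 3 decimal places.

0.948

It's easier to compute the probability that all 27 are distinct.
P(all distinct) = 128/128 · 127/128 · ··· · 102/128 ≈ 0.052.
So the probability of at least one match is 1 − 0.052 = 0.948.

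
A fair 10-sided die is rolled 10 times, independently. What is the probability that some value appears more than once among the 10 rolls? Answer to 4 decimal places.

P(all 10 different) = 10/10 · 9/10 · ··· · 1/10 ≈ 0.0004.
P(at least two equal) = 1 − 0.0004 = 0.9996.

0.9996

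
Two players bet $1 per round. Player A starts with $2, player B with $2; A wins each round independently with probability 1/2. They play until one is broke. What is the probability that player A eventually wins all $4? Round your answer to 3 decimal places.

0.500

With a fair step, P(i) = ½P(i−1) + ½P(i+1) with P(0)=0, P(4)=1 has the linear solution P(i) = i/4.
P(2) = 2/4 = 1/2 ≈ 0.500.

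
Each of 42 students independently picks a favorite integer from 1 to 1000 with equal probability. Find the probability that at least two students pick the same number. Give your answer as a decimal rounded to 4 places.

It's easier to compute the probability that all 42 are distinct.
P(all distinct) = 1000/1000 · 999/1000 · ··· · 959/1000 ≈ 0.4176.
So the probability of at least one match is 1 − 0.4176 = 0.5824.

0.5824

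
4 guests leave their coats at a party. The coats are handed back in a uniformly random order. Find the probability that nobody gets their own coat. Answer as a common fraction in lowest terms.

This is the derangement probability: permutations of 4 with no fixed point.
D(4) = 4! · (1 − 1/1! + 1/2! − ··· + (−1)^4/4!) = 9.
P = 9/24 = 3/8.

3/8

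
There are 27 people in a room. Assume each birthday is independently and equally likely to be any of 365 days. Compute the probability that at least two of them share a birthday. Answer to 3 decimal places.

0.627

It's easier to compute the probability that all 27 are distinct.
P(all distinct) = 365/365 · 364/365 · ··· · 339/365 ≈ 0.373.
So the probability of at least one match is 1 − 0.373 = 0.627.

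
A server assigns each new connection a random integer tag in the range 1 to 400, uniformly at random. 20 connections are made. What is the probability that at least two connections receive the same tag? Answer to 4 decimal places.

0.3830

It's easier to compute the probability that all 20 are distinct.
P(all distinct) = 400/400 · 399/400 · ··· · 381/400 ≈ 0.6170.
So the probability of at least one match is 1 − 0.6170 = 0.3830.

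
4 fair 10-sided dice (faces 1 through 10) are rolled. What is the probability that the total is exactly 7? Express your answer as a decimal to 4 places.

0.0020

There are 10^4 = 10000 equally likely outcomes.
The number of ordered 4-tuples from {1,…,10} summing to 7 is 20.
P(sum = 7) = 20/10000 = 1/500 ≈ 0.0020.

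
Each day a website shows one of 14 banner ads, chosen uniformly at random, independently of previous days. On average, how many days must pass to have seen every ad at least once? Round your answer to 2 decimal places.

After i distinct types are collected, each trial gives a new one with probability (14−i)/14, so the expected wait for the next new type is 14/(14−i).
E = 14/14 + 14/13 + 14/12 + 14/11 + 14/10 + 14/9 + 14/8 + 14/7 + 14/6 + 14/5 + 14/4 + 14/3 + 14/2 + 14/1 = 1171733/25740 ≈ 45.52.

45.52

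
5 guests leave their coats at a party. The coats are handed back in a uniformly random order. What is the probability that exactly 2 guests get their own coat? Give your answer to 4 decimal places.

0.1667

Choose which 2 of the 5 are fixed: C(5,2) = 10 ways.
The remaining 3 must have no fixed point: D(3) = 2.
P = 10·2/120 = 1/6 ≈ 0.1667.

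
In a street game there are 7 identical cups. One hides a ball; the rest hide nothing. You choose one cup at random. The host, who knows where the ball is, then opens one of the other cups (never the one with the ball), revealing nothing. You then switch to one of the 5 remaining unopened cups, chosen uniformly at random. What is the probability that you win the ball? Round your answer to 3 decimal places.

Your original cup holds the ball with probability 1/7, so the other 6 collectively hold it with probability 6/7.
The host can always find an empty cup to open, so this doesn't change that 6/7; it is now spread over the 5 remaining unopened cups.
P(win by switching) = (6/7) · (1/5) = 6/35 ≈ 0.171.

0.171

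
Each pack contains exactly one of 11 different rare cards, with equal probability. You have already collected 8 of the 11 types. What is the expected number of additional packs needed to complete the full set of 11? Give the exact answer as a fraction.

Starting from 8 distinct types, each trial gives a new one with probability (11−i)/11 when i types are held, so the wait for the next new type is 11/(11−i).
E = 11/3 + 11/2 + 11/1 = 121/6.

121/6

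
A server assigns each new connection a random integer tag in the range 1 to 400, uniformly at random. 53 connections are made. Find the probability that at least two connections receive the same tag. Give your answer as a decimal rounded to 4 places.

0.9729

It's easier to compute the probability that all 53 are distinct.
P(all distinct) = 400/400 · 399/400 · ··· · 348/400 ≈ 0.0271.
So the probability of at least one match is 1 − 0.0271 = 0.9729.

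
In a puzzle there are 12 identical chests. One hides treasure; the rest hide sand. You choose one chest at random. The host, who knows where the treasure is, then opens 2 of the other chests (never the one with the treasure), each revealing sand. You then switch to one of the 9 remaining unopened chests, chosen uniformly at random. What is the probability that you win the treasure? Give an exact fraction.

Your original chest holds the treasure with probability 1/12, so the other 11 collectively hold it with probability 11/12.
The host can always find 2 empty chests to open, so the reveals don't change that 11/12; it is now spread over the 9 remaining unopened chests.
P(win by switching) = (11/12) · (1/9) = 11/108.

11/108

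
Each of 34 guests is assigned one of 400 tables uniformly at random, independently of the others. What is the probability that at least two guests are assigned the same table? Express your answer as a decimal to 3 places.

0.764

It's easier to compute the probability that all 34 are distinct.
P(all distinct) = 400/400 · 399/400 · ··· · 367/400 ≈ 0.236.
So the probability of at least one match is 1 − 0.236 = 0.764.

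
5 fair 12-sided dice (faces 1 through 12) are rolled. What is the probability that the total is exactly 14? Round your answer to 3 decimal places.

There are 12^5 = 248832 equally likely outcomes.
The number of ordered 5-tuples from {1,…,12} summing to 14 is 715.
P(sum = 14) = 715/248832 ≈ 0.003.

0.003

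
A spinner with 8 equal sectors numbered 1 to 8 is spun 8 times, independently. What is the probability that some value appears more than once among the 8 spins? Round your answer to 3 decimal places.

P(all 8 different) = 8/8 · 7/8 · ··· · 1/8 ≈ 0.002.
P(at least two equal) = 1 − 0.002 = 0.998.

0.998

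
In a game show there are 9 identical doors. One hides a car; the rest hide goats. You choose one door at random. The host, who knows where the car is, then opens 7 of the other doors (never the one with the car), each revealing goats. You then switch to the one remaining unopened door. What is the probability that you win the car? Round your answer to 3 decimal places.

0.889

Your original door holds the car with probability 1/9, so the other 8 collectively hold it with probability 8/9.
The host can always find 7 empty doors to open, so the reveals don't change that 8/9; it is now spread over the 1 remaining unopened door.
P(win by switching) = (8/9) · (1/1) = 8/9 ≈ 0.889.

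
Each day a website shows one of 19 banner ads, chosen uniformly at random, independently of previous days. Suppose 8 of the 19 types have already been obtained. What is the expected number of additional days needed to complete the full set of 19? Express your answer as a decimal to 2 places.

Starting from 8 distinct types, each trial gives a new one with probability (19−i)/19 when i types are held, so the wait for the next new type is 19/(19−i).
E = 19/11 + 19/10 + 19/9 + 19/8 + 19/7 + 19/6 + 19/5 + 19/4 + 19/3 + 19/2 + 19/1 = 1590509/27720 ≈ 57.38.

57.38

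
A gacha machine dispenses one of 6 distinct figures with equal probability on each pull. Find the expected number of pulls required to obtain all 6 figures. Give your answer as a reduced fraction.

After i distinct types are collected, each trial gives a new one with probability (6−i)/6, so the expected wait for the next new type is 6/(6−i).
E = 6/6 + 6/5 + 6/4 + 6/3 + 6/2 + 6/1 = 147/10.

147/10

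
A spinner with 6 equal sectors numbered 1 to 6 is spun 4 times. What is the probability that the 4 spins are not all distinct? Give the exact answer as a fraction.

13/18

P(all 4 different) = 6/6 · 5/6 · ··· · 3/6 = 5/18.
P(at least two equal) = 1 − 5/18 = 13/18.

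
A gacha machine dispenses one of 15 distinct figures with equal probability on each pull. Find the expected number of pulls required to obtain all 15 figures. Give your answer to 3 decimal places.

49.773

After i distinct types are collected, each trial gives a new one with probability (15−i)/15, so the expected wait for the next new type is 15/(15−i).
E = 15/15 + 15/14 + 15/13 + 15/12 + 15/11 + 15/10 + 15/9 + 15/8 + 15/7 + 15/6 + 15/5 + 15/4 + 15/3 + 15/2 + 15/1 = 1195757/24024 ≈ 49.773.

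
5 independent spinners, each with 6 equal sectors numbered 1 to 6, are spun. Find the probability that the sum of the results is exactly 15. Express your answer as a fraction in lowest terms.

There are 6^5 = 7776 equally likely outcomes.
The number of ordered 5-tuples from {1,…,6} summing to 15 is 651.
P(sum = 15) = 651/7776 = 217/2592.

217/2592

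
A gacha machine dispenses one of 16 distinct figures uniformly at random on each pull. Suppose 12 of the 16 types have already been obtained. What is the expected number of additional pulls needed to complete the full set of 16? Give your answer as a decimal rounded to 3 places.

33.333

Starting from 12 distinct types, each trial gives a new one with probability (16−i)/16 when i types are held, so the wait for the next new type is 16/(16−i).
E = 16/4 + 16/3 + 16/2 + 16/1 = 100/3 ≈ 33.333.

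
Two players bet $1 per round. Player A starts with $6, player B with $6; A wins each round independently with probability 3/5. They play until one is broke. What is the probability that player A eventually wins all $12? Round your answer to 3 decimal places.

Let r = q/p = (2/5)/(3/5) = 2/3. The recurrence P(i) = p·P(i+1) + q·P(i−1) with P(0)=0, P(12)=1 gives P(i) = (1 − r^i)/(1 − r^12).
P(6) = (1 − (2/3)^6) / (1 − (2/3)^12) = 729/793 ≈ 0.919.

0.919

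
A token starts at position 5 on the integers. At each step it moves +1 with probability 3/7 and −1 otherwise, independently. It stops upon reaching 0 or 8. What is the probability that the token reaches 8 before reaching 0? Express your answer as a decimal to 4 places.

Let r = q/p = (4/7)/(3/7) = 4/3. The recurrence P(i) = p·P(i+1) + q·P(i−1) with P(0)=0, P(8)=1 gives P(i) = (1 − r^i)/(1 − r^8).
P(5) = (1 − (4/3)^5) / (1 − (4/3)^8) = 21087/58975 ≈ 0.3576.

0.3576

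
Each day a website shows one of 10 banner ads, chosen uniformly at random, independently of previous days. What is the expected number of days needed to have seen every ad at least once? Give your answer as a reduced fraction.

7381/252

After i distinct types are collected, each trial gives a new one with probability (10−i)/10, so the expected wait for the next new type is 10/(10−i).
E = 10/10 + 10/9 + 10/8 + 10/7 + 10/6 + 10/5 + 10/4 + 10/3 + 10/2 + 10/1 = 7381/252.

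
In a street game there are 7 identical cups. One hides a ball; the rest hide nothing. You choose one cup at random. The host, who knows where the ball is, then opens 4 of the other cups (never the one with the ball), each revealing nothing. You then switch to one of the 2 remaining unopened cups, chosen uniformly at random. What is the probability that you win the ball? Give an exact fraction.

Your original cup holds the ball with probability 1/7, so the other 6 collectively hold it with probability 6/7.
The host can always find 4 empty cups to open, so the reveals don't change that 6/7; it is now spread over the 2 remaining unopened cups.
P(win by switching) = (6/7) · (1/2) = 3/7.

3/7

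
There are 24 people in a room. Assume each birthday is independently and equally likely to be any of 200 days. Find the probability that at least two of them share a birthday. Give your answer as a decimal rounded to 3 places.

0.762

It's easier to compute the probability that all 24 are distinct.
P(all distinct) = 200/200 · 199/200 · ··· · 177/200 ≈ 0.238.
So the probability of at least one match is 1 − 0.238 = 0.762.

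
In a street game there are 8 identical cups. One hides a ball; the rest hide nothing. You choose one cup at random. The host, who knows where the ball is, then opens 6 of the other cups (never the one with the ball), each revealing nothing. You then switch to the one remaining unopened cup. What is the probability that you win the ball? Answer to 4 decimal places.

Your original cup holds the ball with probability 1/8, so the other 7 collectively hold it with probability 7/8.
The host can always find 6 empty cups to open, so the reveals don't change that 7/8; it is now spread over the 1 remaining unopened cup.
P(win by switching) = (7/8) · (1/1) = 7/8 ≈ 0.8750.

0.8750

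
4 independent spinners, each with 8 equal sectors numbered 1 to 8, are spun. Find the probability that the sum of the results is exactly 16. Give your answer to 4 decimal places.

0.0769

There are 8^4 = 4096 equally likely outcomes.
The number of ordered 4-tuples from {1,…,8} summing to 16 is 315.
P(sum = 16) = 315/4096 ≈ 0.0769.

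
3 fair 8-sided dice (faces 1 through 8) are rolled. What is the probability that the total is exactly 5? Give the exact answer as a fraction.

3/256

There are 8^3 = 512 equally likely outcomes.
The number of ordered 3-tuples from {1,…,8} summing to 5 is 6.
P(sum = 5) = 6/512 = 3/256.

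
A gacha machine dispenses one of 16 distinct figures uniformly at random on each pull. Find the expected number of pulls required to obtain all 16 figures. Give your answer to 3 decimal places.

After i distinct types are collected, each trial gives a new one with probability (16−i)/16, so the expected wait for the next new type is 16/(16−i).
E = 16/16 + 16/15 + 16/14 + 16/13 + 16/12 + 16/11 + 16/10 + 16/9 + 16/8 + 16/7 + 16/6 + 16/5 + 16/4 + 16/3 + 16/2 + 16/1 = 2436559/45045 ≈ 54.092.

54.092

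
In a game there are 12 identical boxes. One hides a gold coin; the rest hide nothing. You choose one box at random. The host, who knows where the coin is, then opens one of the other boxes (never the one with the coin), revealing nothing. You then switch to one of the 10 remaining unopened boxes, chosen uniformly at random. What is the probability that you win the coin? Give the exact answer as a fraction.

Your original box holds the coin with probability 1/12, so the other 11 collectively hold it with probability 11/12.
The host can always find an empty box to open, so this doesn't change that 11/12; it is now spread over the 10 remaining unopened boxes.
P(win by switching) = (11/12) · (1/10) = 11/120.

11/120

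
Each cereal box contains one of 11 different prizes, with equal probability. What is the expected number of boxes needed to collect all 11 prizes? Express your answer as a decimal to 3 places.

33.219

After i distinct types are collected, each trial gives a new one with probability (11−i)/11, so the expected wait for the next new type is 11/(11−i).
E = 11/11 + 11/10 + 11/9 + 11/8 + 11/7 + 11/6 + 11/5 + 11/4 + 11/3 + 11/2 + 11/1 = 83711/2520 ≈ 33.219.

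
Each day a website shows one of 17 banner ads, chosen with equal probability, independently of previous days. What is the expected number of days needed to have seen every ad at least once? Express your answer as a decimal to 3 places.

58.472

After i distinct types are collected, each trial gives a new one with probability (17−i)/17, so the expected wait for the next new type is 17/(17−i).
E = 17/17 + 17/16 + 17/15 + 17/14 + 17/13 + 17/12 + 17/11 + 17/10 + 17/9 + 17/8 + 17/7 + 17/6 + 17/5 + 17/4 + 17/3 + 17/2 + 17/1 = 42142223/720720 ≈ 58.472.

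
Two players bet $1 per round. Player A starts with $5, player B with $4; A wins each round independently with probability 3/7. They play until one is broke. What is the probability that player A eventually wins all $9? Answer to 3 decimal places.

0.261

Let r = q/p = (4/7)/(3/7) = 4/3. The recurrence P(i) = p·P(i+1) + q·P(i−1) with P(0)=0, P(9)=1 gives P(i) = (1 − r^i)/(1 − r^9).
P(5) = (1 − (4/3)^5) / (1 − (4/3)^9) = 63261/242461 ≈ 0.261.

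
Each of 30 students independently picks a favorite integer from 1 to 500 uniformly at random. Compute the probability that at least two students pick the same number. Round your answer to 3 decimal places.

It's easier to compute the probability that all 30 are distinct.
P(all distinct) = 500/500 · 499/500 · ··· · 471/500 ≈ 0.412.
So the probability of at least one match is 1 − 0.412 = 0.588.

0.588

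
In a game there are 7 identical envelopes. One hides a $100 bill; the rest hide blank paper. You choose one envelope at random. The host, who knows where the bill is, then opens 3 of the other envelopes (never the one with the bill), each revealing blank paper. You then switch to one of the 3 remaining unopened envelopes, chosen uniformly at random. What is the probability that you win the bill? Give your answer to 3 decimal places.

Your original envelope holds the bill with probability 1/7, so the other 6 collectively hold it with probability 6/7.
The host can always find 3 empty envelopes to open, so the reveals don't change that 6/7; it is now spread over the 3 remaining unopened envelopes.
P(win by switching) = (6/7) · (1/3) = 2/7 ≈ 0.286.

0.286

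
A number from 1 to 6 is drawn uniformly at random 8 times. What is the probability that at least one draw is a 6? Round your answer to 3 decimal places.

0.767

P(no draw is a 6) = (5/6)^8 ≈ 0.233.
P(at least one) = 1 − 0.233 = 0.767.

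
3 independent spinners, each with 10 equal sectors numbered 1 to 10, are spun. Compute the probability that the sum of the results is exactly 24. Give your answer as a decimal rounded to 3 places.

0.028

There are 10^3 = 1000 equally likely outcomes.
The number of ordered 3-tuples from {1,…,10} summing to 24 is 28.
P(sum = 24) = 28/1000 = 7/250 ≈ 0.028.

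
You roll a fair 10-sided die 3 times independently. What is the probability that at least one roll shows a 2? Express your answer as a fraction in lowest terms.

P(no roll shows a 2) = (9/10)^3 = 729/1000.
P(at least one) = 1 − 729/1000 = 271/1000.

271/1000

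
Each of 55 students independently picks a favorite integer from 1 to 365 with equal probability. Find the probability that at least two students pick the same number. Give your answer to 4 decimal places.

It's easier to compute the probability that all 55 are distinct.
P(all distinct) = 365/365 · 364/365 · ··· · 311/365 ≈ 0.0137.
So the probability of at least one match is 1 − 0.0137 = 0.9863.

0.9863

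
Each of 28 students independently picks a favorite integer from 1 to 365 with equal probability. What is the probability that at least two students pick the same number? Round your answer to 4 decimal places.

0.6545

It's easier to compute the probability that all 28 are distinct.
P(all distinct) = 365/365 · 364/365 · ··· · 338/365 ≈ 0.3455.
So the probability of at least one match is 1 − 0.3455 = 0.6545.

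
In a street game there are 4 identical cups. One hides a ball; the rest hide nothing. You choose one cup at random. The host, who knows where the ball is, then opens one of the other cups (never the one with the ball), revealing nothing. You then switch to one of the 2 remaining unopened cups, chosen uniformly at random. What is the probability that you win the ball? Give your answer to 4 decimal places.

Your original cup holds the ball with probability 1/4, so the other 3 collectively hold it with probability 3/4.
The host can always find an empty cup to open, so this doesn't change that 3/4; it is now spread over the 2 remaining unopened cups.
P(win by switching) = (3/4) · (1/2) = 3/8 ≈ 0.3750.

0.3750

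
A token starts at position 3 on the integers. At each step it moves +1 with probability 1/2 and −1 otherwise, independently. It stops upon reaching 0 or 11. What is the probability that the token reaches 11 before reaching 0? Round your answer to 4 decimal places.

With a fair step, P(i) = ½P(i−1) + ½P(i+1) with P(0)=0, P(11)=1 has the linear solution P(i) = i/11.
P(3) = 3/11 ≈ 0.2727.

0.2727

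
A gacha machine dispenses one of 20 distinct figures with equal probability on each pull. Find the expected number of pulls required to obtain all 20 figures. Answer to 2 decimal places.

71.95

After i distinct types are collected, each trial gives a new one with probability (20−i)/20, so the expected wait for the next new type is 20/(20−i).
E = 20/20 + 20/19 + 20/18 + 20/17 + 20/16 + 20/15 + 20/14 + 20/13 + 20/12 + 20/11 + 20/10 + 20/9 + 20/8 + 20/7 + 20/6 + 20/5 + 20/4 + 20/3 + 20/2 + 20/1 = 279175675/3879876 ≈ 71.95.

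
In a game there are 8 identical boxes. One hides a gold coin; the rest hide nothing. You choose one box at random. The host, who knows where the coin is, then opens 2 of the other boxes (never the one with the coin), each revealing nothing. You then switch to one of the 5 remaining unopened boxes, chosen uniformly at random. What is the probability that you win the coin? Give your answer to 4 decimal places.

Your original box holds the coin with probability 1/8, so the other 7 collectively hold it with probability 7/8.
The host can always find 2 empty boxes to open, so the reveals don't change that 7/8; it is now spread over the 5 remaining unopened boxes.
P(win by switching) = (7/8) · (1/5) = 7/40 ≈ 0.1750.

0.1750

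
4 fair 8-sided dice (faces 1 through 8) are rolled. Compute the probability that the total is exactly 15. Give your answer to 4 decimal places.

0.0693

There are 8^4 = 4096 equally likely outcomes.
The number of ordered 4-tuples from {1,…,8} summing to 15 is 284.
P(sum = 15) = 284/4096 = 71/1024 ≈ 0.0693.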